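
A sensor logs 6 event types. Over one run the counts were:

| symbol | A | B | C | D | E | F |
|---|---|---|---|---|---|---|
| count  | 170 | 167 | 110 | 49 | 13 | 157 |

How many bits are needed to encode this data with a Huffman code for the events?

Merge the two smallest weights repeatedly:
combine E(13), D(49) → 62
combine 62, C(110) → 172
combine F(157), B(167) → 324
combine A(170), 172 → 342
combine 324, 342 → 666
The encoded length is the sum of every internal node's weight: 62 + 172 + 324 + 342 + 666 = 1566 bits.

1566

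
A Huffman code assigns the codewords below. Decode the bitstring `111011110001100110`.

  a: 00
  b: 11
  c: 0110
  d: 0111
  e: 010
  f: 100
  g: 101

Read left to right; each codeword is recognised as soon as it completes (prefix code):
  11→b | 101→g | 11→b | 100→f | 0110→c | 0110→c
Decoded message: bgbfcc

bgbfcc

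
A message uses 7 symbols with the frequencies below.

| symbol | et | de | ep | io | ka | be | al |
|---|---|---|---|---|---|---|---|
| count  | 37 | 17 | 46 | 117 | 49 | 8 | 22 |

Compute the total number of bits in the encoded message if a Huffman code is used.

726

Build the Huffman tree bottom-up:
combine be(8), de(17) → 25
combine al(22), 25 → 47
combine et(37), ep(46) → 83
combine 47, ka(49) → 96
combine 83, 96 → 179
combine io(117), 179 → 296
Total encoded bits = sum of merged weights = 25 + 47 + 83 + 96 + 179 + 296 = 726.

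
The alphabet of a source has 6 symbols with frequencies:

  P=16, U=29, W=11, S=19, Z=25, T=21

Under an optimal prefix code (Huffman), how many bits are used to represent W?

Repeatedly merge the two smallest:
W(11) + P(16) → 27
S(19) + T(21) → 40
Z(25) + 27 → 52
U(29) + 40 → 69
52 + 69 → 121
W sits 3 levels below the root, so its codeword is 3 bits.

3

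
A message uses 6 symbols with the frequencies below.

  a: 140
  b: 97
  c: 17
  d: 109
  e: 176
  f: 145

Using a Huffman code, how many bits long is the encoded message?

1705

Build the Huffman tree bottom-up:
combine c(17), b(97) → 114
combine d(109), 114 → 223
combine a(140), f(145) → 285
combine e(176), 223 → 399
combine 285, 399 → 684
Total encoded bits = sum of merged weights = 114 + 223 + 285 + 399 + 684 = 1705.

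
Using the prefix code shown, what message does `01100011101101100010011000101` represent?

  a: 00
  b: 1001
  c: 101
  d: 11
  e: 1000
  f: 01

Read left to right; each codeword is recognised as soon as it completes (prefix code):
  01→f | 1000→e | 11→d | 101→c | 101→c | 1000→e | 1001→b | 1000→e | 101→c
Decoded message: fedccebec

fedccebec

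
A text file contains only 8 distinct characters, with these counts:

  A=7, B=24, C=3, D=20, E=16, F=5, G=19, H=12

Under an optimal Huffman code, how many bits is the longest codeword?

Merge the two lowest-weight nodes at each step:
C(3) + F(5) → 8
A(7) + 8 → 15
H(12) + 15 → 27
E(16) + G(19) → 35
D(20) + B(24) → 44
27 + 35 → 62
44 + 62 → 106
Maximum depth reached is 5.

5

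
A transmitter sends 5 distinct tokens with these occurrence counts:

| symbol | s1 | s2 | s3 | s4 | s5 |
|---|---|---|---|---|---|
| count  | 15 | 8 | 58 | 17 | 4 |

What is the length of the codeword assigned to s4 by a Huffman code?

Huffman merges, smallest pair first:
combine s5(4), s2(8) → 12
combine 12, s1(15) → 27
combine s4(17), 27 → 44
combine 44, s3(58) → 102
s4 sits 2 levels below the root, so its codeword is 2 bits.

2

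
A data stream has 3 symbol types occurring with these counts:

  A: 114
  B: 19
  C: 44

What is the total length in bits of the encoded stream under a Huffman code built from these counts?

240

Merge the two smallest weights repeatedly:
combine B(19), C(44) → 63
combine 63, A(114) → 177
The encoded length is the sum of every internal node's weight: 63 + 177 = 240 bits.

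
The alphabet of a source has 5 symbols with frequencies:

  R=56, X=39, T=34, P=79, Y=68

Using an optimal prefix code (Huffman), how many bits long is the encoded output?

Build the Huffman tree bottom-up:
merge T(34) and X(39): 73
merge R(56) and Y(68): 124
merge 73 and P(79): 152
merge 124 and 152: 276
Total encoded bits = sum of merged weights = 73 + 124 + 152 + 276 = 625.

625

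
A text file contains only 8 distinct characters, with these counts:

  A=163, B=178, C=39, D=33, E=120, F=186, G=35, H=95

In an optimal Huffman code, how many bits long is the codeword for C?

4

Repeatedly merge the two smallest:
merge D(33) and G(35): 68
merge C(39) and 68: 107
merge H(95) and 107: 202
merge E(120) and A(163): 283
merge B(178) and F(186): 364
merge 202 and 283: 485
merge 364 and 485: 849
C sits 4 levels below the root, so its codeword is 4 bits.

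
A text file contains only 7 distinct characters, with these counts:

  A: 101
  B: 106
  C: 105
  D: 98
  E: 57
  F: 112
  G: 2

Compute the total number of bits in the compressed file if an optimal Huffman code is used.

Merge the two smallest weights repeatedly:
combine G(2), E(57) → 59
combine 59, D(98) → 157
combine A(101), C(105) → 206
combine B(106), F(112) → 218
combine 157, 206 → 363
combine 218, 363 → 581
Each symbol's bit-cost is frequency × depth; summing gives 1584 bits (equivalently 59 + 157 + 206 + 218 + 363 + 581).

1584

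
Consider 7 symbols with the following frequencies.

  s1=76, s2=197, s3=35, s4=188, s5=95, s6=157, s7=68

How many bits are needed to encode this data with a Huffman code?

2166

Build the Huffman tree bottom-up:
combine s3(35), s7(68) → 103
combine s1(76), s5(95) → 171
combine 103, s6(157) → 260
combine 171, s4(188) → 359
combine s2(197), 260 → 457
combine 359, 457 → 816
The encoded length is the sum of every internal node's weight: 103 + 171 + 260 + 359 + 457 + 816 = 2166 bits.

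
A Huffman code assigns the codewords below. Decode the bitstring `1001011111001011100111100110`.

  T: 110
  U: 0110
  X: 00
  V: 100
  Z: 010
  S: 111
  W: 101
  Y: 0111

VWSVWTYVT

Read left to right; each codeword is recognised as soon as it completes (prefix code):
  100→V | 101→W | 111→S | 100→V | 101→W | 110→T | 0111→Y | 100→V | 110→T
Decoded message: VWSVWTYVT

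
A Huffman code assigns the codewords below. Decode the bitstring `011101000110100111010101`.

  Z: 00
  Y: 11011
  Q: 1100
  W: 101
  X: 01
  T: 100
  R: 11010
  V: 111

Read left to right; each codeword is recognised as soon as it completes (prefix code):
  01→X | 11010→R | 00→Z | 11010→R | 01→X | 11010→R | 101→W
Decoded message: XRZRXRW

XRZRXRW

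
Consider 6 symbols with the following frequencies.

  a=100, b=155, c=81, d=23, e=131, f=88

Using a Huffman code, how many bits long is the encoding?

1448

Merge the two smallest weights repeatedly:
merge d(23) and c(81): 104
merge f(88) and a(100): 188
merge 104 and e(131): 235
merge b(155) and 188: 343
merge 235 and 343: 578
Each symbol's bit-cost is frequency × depth; summing gives 1448 bits (equivalently 104 + 188 + 235 + 343 + 578).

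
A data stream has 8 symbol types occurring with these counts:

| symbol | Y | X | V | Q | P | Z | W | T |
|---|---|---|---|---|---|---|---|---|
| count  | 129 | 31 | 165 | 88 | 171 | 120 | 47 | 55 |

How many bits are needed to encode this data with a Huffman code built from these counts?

Greedily combine the two least-frequent nodes:
X(31) + W(47) → 78
T(55) + 78 → 133
Q(88) + Z(120) → 208
Y(129) + 133 → 262
V(165) + P(171) → 336
208 + 262 → 470
336 + 470 → 806
The encoded length is the sum of every internal node's weight: 78 + 133 + 208 + 262 + 336 + 470 + 806 = 2293 bits.

2293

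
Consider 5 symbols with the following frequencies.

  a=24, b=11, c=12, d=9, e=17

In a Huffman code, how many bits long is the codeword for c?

2

Huffman merges, smallest pair first:
d(9) + b(11) → 20
c(12) + e(17) → 29
20 + a(24) → 44
29 + 44 → 73
c's leaf is at depth 2, giving a 2-bit codeword.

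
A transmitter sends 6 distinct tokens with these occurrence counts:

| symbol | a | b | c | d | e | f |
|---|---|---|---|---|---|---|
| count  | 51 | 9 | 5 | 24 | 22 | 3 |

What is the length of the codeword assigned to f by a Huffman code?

5

Repeatedly merge the two smallest:
f(3) + c(5) → 8
8 + b(9) → 17
17 + e(22) → 39
d(24) + 39 → 63
a(51) + 63 → 114
f sits 5 levels below the root, so its codeword is 5 bits.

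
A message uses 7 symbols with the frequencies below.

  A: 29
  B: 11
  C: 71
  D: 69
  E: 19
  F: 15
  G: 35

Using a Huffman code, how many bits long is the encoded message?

633

Greedily combine the two least-frequent nodes:
merge B(11) and F(15): 26
merge E(19) and 26: 45
merge A(29) and G(35): 64
merge 45 and 64: 109
merge D(69) and C(71): 140
merge 109 and 140: 249
The encoded length is the sum of every internal node's weight: 26 + 45 + 64 + 109 + 140 + 249 = 633 bits.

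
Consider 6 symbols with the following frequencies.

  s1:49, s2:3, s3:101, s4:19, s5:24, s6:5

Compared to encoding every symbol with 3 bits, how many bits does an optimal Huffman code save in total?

Fixed-length: 3 bits × 201 symbols = 603 bits.
Huffman merges:
combine s2(3), s6(5) → 8
combine 8, s4(19) → 27
combine s5(24), 27 → 51
combine s1(49), 51 → 100
combine 100, s3(101) → 201
Huffman total = 8 + 27 + 51 + 100 + 201 = 387 bits.
Saving = 603 − 387 = 216 bits.

216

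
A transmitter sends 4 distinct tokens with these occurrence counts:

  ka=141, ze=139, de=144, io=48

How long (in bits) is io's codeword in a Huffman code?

2

Huffman merges, smallest pair first:
combine io(48), ze(139) → 187
combine ka(141), de(144) → 285
combine 187, 285 → 472
io sits 2 levels below the root, so its codeword is 2 bits.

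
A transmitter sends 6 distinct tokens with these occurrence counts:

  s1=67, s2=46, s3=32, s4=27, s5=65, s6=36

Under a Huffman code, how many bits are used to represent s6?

3

Huffman merges, smallest pair first:
s4(27) + s3(32) → 59
s6(36) + s2(46) → 82
59 + s5(65) → 124
s1(67) + 82 → 149
124 + 149 → 273
The subtree containing s6 is merged 3 times, so code length = 3.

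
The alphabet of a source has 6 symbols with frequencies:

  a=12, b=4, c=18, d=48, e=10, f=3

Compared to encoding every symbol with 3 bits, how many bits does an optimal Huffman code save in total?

Fixed-length: 3 bits × 95 symbols = 285 bits.
Huffman merges:
merge f(3) and b(4): 7
merge 7 and e(10): 17
merge a(12) and 17: 29
merge c(18) and 29: 47
merge 47 and d(48): 95
Huffman total = 7 + 17 + 29 + 47 + 95 = 195 bits.
Saving = 285 − 195 = 90 bits.

90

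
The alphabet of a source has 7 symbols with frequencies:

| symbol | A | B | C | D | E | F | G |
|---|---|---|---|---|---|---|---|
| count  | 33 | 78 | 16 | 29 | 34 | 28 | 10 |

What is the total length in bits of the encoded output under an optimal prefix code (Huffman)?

598

Merge the two smallest weights repeatedly:
G(10) + C(16) → 26
26 + F(28) → 54
D(29) + A(33) → 62
E(34) + 54 → 88
62 + B(78) → 140
88 + 140 → 228
Total encoded bits = sum of merged weights = 26 + 54 + 62 + 88 + 140 + 228 = 598.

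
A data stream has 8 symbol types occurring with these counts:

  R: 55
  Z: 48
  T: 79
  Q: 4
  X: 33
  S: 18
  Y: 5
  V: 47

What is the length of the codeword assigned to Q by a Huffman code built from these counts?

5

Huffman merges, smallest pair first:
Q(4) + Y(5) → 9
9 + S(18) → 27
27 + X(33) → 60
V(47) + Z(48) → 95
R(55) + 60 → 115
T(79) + 95 → 174
115 + 174 → 289
The subtree containing Q is merged 5 times, so code length = 5.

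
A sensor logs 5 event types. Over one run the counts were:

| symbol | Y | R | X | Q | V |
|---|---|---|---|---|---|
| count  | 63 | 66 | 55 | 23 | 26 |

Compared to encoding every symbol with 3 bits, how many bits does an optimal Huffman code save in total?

Fixed-length: 3 bits × 233 symbols = 699 bits.
Huffman merges:
Q(23) + V(26) → 49
49 + X(55) → 104
Y(63) + R(66) → 129
104 + 129 → 233
Huffman total = 49 + 104 + 129 + 233 = 515 bits.
Saving = 699 − 515 = 184 bits.

184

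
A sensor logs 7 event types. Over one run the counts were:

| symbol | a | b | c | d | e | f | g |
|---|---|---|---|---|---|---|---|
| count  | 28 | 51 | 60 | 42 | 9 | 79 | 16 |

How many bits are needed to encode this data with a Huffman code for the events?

Greedily combine the two least-frequent nodes:
combine e(9), g(16) → 25
combine 25, a(28) → 53
combine d(42), b(51) → 93
combine 53, c(60) → 113
combine f(79), 93 → 172
combine 113, 172 → 285
Total encoded bits = sum of merged weights = 25 + 53 + 93 + 113 + 172 + 285 = 741.

741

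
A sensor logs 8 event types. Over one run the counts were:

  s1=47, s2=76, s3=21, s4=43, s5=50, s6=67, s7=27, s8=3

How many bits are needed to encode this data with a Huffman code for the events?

Greedily combine the two least-frequent nodes:
s8(3) + s3(21) → 24
24 + s7(27) → 51
s4(43) + s1(47) → 90
s5(50) + 51 → 101
s6(67) + s2(76) → 143
90 + 101 → 191
143 + 191 → 334
The encoded length is the sum of every internal node's weight: 24 + 51 + 90 + 101 + 143 + 191 + 334 = 934 bits.

934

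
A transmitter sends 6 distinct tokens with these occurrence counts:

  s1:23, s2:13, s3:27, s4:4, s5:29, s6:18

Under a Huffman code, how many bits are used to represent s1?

Build the tree from the bottom:
s4(4) + s2(13) → 17
17 + s6(18) → 35
s1(23) + s3(27) → 50
s5(29) + 35 → 64
50 + 64 → 114
The subtree containing s1 is merged 2 times, so code length = 2.

2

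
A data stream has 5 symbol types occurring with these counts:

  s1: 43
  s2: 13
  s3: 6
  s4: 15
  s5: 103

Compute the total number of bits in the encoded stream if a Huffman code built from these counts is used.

Build the Huffman tree bottom-up:
s3(6) + s2(13) → 19
s4(15) + 19 → 34
34 + s1(43) → 77
77 + s5(103) → 180
Total encoded bits = sum of merged weights = 19 + 34 + 77 + 180 = 310.

310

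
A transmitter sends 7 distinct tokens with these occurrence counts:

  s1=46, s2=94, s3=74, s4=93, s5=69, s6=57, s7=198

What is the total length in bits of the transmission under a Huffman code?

1695

Merge the two smallest weights repeatedly:
combine s1(46), s6(57) → 103
combine s5(69), s3(74) → 143
combine s4(93), s2(94) → 187
combine 103, 143 → 246
combine 187, s7(198) → 385
combine 246, 385 → 631
Total encoded bits = sum of merged weights = 103 + 143 + 187 + 246 + 385 + 631 = 1695.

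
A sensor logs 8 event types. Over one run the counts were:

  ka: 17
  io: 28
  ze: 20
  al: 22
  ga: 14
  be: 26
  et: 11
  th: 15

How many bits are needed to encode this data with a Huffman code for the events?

Build the Huffman tree bottom-up:
merge et(11) and ga(14): 25
merge th(15) and ka(17): 32
merge ze(20) and al(22): 42
merge 25 and be(26): 51
merge io(28) and 32: 60
merge 42 and 51: 93
merge 60 and 93: 153
The encoded length is the sum of every internal node's weight: 25 + 32 + 42 + 51 + 60 + 93 + 153 = 456 bits.

456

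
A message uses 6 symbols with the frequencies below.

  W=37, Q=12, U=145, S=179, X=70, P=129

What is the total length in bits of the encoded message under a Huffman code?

1312

Merge the two smallest weights repeatedly:
Q(12) + W(37) → 49
49 + X(70) → 119
119 + P(129) → 248
U(145) + S(179) → 324
248 + 324 → 572
Total encoded bits = sum of merged weights = 49 + 119 + 248 + 324 + 572 = 1312.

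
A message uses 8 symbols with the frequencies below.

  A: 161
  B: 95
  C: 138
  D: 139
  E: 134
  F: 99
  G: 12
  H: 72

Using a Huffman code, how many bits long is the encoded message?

2473

Build the Huffman tree bottom-up:
combine G(12), H(72) → 84
combine 84, B(95) → 179
combine F(99), E(134) → 233
combine C(138), D(139) → 277
combine A(161), 179 → 340
combine 233, 277 → 510
combine 340, 510 → 850
The encoded length is the sum of every internal node's weight: 84 + 179 + 233 + 277 + 340 + 510 + 850 = 2473 bits.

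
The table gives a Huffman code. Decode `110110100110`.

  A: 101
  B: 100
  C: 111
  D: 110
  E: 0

DDBD

Read left to right; each codeword is recognised as soon as it completes (prefix code):
  110→D | 110→D | 100→B | 110→D
Decoded message: DDBD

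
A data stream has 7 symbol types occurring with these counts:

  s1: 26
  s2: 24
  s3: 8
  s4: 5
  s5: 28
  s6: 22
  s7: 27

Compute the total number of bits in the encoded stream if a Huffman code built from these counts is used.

378

Greedily combine the two least-frequent nodes:
s4(5) + s3(8) → 13
13 + s6(22) → 35
s2(24) + s1(26) → 50
s7(27) + s5(28) → 55
35 + 50 → 85
55 + 85 → 140
Total encoded bits = sum of merged weights = 13 + 35 + 50 + 55 + 85 + 140 = 378.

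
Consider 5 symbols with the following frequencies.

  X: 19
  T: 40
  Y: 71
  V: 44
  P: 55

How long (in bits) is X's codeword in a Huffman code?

Build the tree from the bottom:
combine X(19), T(40) → 59
combine V(44), P(55) → 99
combine 59, Y(71) → 130
combine 99, 130 → 229
The subtree containing X is merged 3 times, so code length = 3.

3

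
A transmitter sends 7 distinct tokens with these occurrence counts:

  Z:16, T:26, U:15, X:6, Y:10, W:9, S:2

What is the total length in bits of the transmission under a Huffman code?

218

Greedily combine the two least-frequent nodes:
S(2) + X(6) → 8
8 + W(9) → 17
Y(10) + U(15) → 25
Z(16) + 17 → 33
25 + T(26) → 51
33 + 51 → 84
Each symbol's bit-cost is frequency × depth; summing gives 218 bits (equivalently 8 + 17 + 25 + 33 + 51 + 84).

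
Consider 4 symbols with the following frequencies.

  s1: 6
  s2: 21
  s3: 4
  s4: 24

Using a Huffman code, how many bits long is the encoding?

96

Greedily combine the two least-frequent nodes:
s3(4) + s1(6) → 10
10 + s2(21) → 31
s4(24) + 31 → 55
Each symbol's bit-cost is frequency × depth; summing gives 96 bits (equivalently 10 + 31 + 55).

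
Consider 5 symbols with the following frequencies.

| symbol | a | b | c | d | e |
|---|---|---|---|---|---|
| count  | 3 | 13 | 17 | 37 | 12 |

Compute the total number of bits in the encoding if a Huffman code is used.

170

Build the Huffman tree bottom-up:
a(3) + e(12) → 15
b(13) + 15 → 28
c(17) + 28 → 45
d(37) + 45 → 82
Each symbol's bit-cost is frequency × depth; summing gives 170 bits (equivalently 15 + 28 + 45 + 82).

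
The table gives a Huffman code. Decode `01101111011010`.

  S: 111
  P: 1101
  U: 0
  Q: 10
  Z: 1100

UPSUPU

Read left to right; each codeword is recognised as soon as it completes (prefix code):
  0→U | 1101→P | 111→S | 0→U | 1101→P | 0→U
Decoded message: UPSUPU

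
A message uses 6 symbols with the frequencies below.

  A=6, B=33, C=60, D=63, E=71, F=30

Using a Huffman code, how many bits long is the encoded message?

Build the Huffman tree bottom-up:
combine A(6), F(30) → 36
combine B(33), 36 → 69
combine C(60), D(63) → 123
combine 69, E(71) → 140
combine 123, 140 → 263
Each symbol's bit-cost is frequency × depth; summing gives 631 bits (equivalently 36 + 69 + 123 + 140 + 263).

631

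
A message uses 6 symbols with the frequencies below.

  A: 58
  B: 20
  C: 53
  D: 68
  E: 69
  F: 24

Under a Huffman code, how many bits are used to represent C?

3

Build the tree from the bottom:
merge B(20) and F(24): 44
merge 44 and C(53): 97
merge A(58) and D(68): 126
merge E(69) and 97: 166
merge 126 and 166: 292
The subtree containing C is merged 3 times, so code length = 3.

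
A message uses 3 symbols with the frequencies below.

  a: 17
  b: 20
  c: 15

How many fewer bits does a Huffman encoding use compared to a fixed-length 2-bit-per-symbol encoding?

20

Fixed-length: 2 bits × 52 symbols = 104 bits.
Huffman merges:
combine c(15), a(17) → 32
combine b(20), 32 → 52
Huffman total = 32 + 52 = 84 bits.
Saving = 104 − 84 = 20 bits.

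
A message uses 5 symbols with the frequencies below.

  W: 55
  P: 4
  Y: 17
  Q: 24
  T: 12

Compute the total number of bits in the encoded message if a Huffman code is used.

218

Greedily combine the two least-frequent nodes:
merge P(4) and T(12): 16
merge 16 and Y(17): 33
merge Q(24) and 33: 57
merge W(55) and 57: 112
The encoded length is the sum of every internal node's weight: 16 + 33 + 57 + 112 = 218 bits.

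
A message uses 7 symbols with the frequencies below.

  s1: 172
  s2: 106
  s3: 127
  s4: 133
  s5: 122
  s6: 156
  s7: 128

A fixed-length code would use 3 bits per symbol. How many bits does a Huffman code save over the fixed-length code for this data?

172

Fixed-length: 3 bits × 944 symbols = 2832 bits.
Huffman merges:
combine s2(106), s5(122) → 228
combine s3(127), s7(128) → 255
combine s4(133), s6(156) → 289
combine s1(172), 228 → 400
combine 255, 289 → 544
combine 400, 544 → 944
Huffman total = 228 + 255 + 289 + 400 + 544 + 944 = 2660 bits.
Saving = 2832 − 2660 = 172 bits.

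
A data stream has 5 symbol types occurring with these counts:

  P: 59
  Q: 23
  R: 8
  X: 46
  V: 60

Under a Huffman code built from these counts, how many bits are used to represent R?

Huffman merges, smallest pair first:
combine R(8), Q(23) → 31
combine 31, X(46) → 77
combine P(59), V(60) → 119
combine 77, 119 → 196
R's leaf is at depth 3, giving a 3-bit codeword.

3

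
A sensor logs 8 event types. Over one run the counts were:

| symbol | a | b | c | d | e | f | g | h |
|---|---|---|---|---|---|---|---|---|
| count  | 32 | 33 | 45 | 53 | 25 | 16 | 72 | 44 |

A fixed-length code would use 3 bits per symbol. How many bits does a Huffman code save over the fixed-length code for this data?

31

Fixed-length: 3 bits × 320 symbols = 960 bits.
Huffman merges:
merge f(16) and e(25): 41
merge a(32) and b(33): 65
merge 41 and h(44): 85
merge c(45) and d(53): 98
merge 65 and g(72): 137
merge 85 and 98: 183
merge 137 and 183: 320
Huffman total = 41 + 65 + 85 + 98 + 137 + 183 + 320 = 929 bits.
Saving = 960 − 929 = 31 bits.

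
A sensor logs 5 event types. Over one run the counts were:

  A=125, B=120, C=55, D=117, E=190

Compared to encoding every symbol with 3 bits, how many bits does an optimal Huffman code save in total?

435

Fixed-length: 3 bits × 607 symbols = 1821 bits.
Huffman merges:
merge C(55) and D(117): 172
merge B(120) and A(125): 245
merge 172 and E(190): 362
merge 245 and 362: 607
Huffman total = 172 + 245 + 362 + 607 = 1386 bits.
Saving = 1821 − 1386 = 435 bits.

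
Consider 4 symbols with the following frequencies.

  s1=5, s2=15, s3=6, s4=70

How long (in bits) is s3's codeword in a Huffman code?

3

Huffman merges, smallest pair first:
merge s1(5) and s3(6): 11
merge 11 and s2(15): 26
merge 26 and s4(70): 96
s3 sits 3 levels below the root, so its codeword is 3 bits.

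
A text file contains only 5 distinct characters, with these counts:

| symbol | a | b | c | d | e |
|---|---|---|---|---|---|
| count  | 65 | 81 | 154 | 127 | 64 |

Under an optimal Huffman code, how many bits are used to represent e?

Build the tree from the bottom:
combine e(64), a(65) → 129
combine b(81), d(127) → 208
combine 129, c(154) → 283
combine 208, 283 → 491
e sits 3 levels below the root, so its codeword is 3 bits.

3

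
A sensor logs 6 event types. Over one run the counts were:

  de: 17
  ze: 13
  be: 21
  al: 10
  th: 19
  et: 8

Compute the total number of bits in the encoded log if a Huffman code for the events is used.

Build the Huffman tree bottom-up:
combine et(8), al(10) → 18
combine ze(13), de(17) → 30
combine 18, th(19) → 37
combine be(21), 30 → 51
combine 37, 51 → 88
Total encoded bits = sum of merged weights = 18 + 30 + 37 + 51 + 88 = 224.

224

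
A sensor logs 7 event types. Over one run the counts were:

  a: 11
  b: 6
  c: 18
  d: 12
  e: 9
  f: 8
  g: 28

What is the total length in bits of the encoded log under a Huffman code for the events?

244

Greedily combine the two least-frequent nodes:
combine b(6), f(8) → 14
combine e(9), a(11) → 20
combine d(12), 14 → 26
combine c(18), 20 → 38
combine 26, g(28) → 54
combine 38, 54 → 92
The encoded length is the sum of every internal node's weight: 14 + 20 + 26 + 38 + 54 + 92 = 244 bits.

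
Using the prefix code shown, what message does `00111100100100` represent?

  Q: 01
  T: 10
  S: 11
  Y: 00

YSSYTQY

Read left to right; each codeword is recognised as soon as it completes (prefix code):
  00→Y | 11→S | 11→S | 00→Y | 10→T | 01→Q | 00→Y
Decoded message: YSSYTQY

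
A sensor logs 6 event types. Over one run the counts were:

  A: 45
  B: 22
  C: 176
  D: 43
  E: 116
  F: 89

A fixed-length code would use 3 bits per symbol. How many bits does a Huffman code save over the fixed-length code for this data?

316

Fixed-length: 3 bits × 491 symbols = 1473 bits.
Huffman merges:
combine B(22), D(43) → 65
combine A(45), 65 → 110
combine F(89), 110 → 199
combine E(116), C(176) → 292
combine 199, 292 → 491
Huffman total = 65 + 110 + 199 + 292 + 491 = 1157 bits.
Saving = 1473 − 1157 = 316 bits.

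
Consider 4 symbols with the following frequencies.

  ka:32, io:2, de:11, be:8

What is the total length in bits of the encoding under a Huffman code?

84

Greedily combine the two least-frequent nodes:
combine io(2), be(8) → 10
combine 10, de(11) → 21
combine 21, ka(32) → 53
Each symbol's bit-cost is frequency × depth; summing gives 84 bits (equivalently 10 + 21 + 53).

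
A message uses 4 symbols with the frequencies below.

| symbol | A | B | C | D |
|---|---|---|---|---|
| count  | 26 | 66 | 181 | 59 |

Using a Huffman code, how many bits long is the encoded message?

Greedily combine the two least-frequent nodes:
merge A(26) and D(59): 85
merge B(66) and 85: 151
merge 151 and C(181): 332
The encoded length is the sum of every internal node's weight: 85 + 151 + 332 = 568 bits.

568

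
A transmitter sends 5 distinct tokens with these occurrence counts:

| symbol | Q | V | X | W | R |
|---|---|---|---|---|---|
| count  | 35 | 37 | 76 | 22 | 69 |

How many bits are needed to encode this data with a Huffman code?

535

Merge the two smallest weights repeatedly:
W(22) + Q(35) → 57
V(37) + 57 → 94
R(69) + X(76) → 145
94 + 145 → 239
Each symbol's bit-cost is frequency × depth; summing gives 535 bits (equivalently 57 + 94 + 145 + 239).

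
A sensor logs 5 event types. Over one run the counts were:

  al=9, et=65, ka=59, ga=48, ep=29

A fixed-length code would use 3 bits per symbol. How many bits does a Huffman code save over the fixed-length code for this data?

Fixed-length: 3 bits × 210 symbols = 630 bits.
Huffman merges:
al(9) + ep(29) → 38
38 + ga(48) → 86
ka(59) + et(65) → 124
86 + 124 → 210
Huffman total = 38 + 86 + 124 + 210 = 458 bits.
Saving = 630 − 458 = 172 bits.

172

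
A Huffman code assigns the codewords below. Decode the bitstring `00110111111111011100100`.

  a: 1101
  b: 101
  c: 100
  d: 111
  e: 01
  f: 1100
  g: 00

gaddafc

Read left to right; each codeword is recognised as soon as it completes (prefix code):
  00→g | 1101→a | 111→d | 111→d | 1101→a | 1100→f | 100→c
Decoded message: gaddafc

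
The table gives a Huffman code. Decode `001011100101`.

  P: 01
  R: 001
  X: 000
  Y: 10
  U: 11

RPURP

Read left to right; each codeword is recognised as soon as it completes (prefix code):
  001→R | 01→P | 11→U | 001→R | 01→P
Decoded message: RPURP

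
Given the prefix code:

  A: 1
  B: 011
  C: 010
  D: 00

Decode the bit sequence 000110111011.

DBBAB

Read left to right; each codeword is recognised as soon as it completes (prefix code):
  00→D | 011→B | 011→B | 1→A | 011→B
Decoded message: DBBAB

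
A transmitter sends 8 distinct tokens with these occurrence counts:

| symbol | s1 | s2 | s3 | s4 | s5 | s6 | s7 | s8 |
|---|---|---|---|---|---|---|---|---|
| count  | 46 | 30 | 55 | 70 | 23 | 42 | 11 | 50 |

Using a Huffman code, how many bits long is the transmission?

Merge the two smallest weights repeatedly:
s7(11) + s5(23) → 34
s2(30) + 34 → 64
s6(42) + s1(46) → 88
s8(50) + s3(55) → 105
64 + s4(70) → 134
88 + 105 → 193
134 + 193 → 327
Total encoded bits = sum of merged weights = 34 + 64 + 88 + 105 + 134 + 193 + 327 = 945.

945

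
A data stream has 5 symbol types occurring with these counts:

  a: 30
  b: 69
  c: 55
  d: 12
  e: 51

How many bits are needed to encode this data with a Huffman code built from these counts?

Merge the two smallest weights repeatedly:
merge d(12) and a(30): 42
merge 42 and e(51): 93
merge c(55) and b(69): 124
merge 93 and 124: 217
Total encoded bits = sum of merged weights = 42 + 93 + 124 + 217 = 476.

476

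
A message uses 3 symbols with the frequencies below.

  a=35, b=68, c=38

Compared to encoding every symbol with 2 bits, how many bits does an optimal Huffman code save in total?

Fixed-length: 2 bits × 141 symbols = 282 bits.
Huffman merges:
merge a(35) and c(38): 73
merge b(68) and 73: 141
Huffman total = 73 + 141 = 214 bits.
Saving = 282 − 214 = 68 bits.

68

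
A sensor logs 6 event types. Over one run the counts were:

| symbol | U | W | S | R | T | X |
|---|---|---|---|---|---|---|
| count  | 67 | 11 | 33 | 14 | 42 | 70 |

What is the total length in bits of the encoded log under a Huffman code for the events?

557

Greedily combine the two least-frequent nodes:
W(11) + R(14) → 25
25 + S(33) → 58
T(42) + 58 → 100
U(67) + X(70) → 137
100 + 137 → 237
Total encoded bits = sum of merged weights = 25 + 58 + 100 + 137 + 237 = 557.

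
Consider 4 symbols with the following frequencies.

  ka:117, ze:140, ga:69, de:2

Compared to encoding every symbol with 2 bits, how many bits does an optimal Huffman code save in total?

69

Fixed-length: 2 bits × 328 symbols = 656 bits.
Huffman merges:
merge de(2) and ga(69): 71
merge 71 and ka(117): 188
merge ze(140) and 188: 328
Huffman total = 71 + 188 + 328 = 587 bits.
Saving = 656 − 587 = 69 bits.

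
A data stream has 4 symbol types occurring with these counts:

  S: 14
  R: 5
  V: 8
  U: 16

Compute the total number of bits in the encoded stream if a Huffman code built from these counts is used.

Merge the two smallest weights repeatedly:
R(5) + V(8) → 13
13 + S(14) → 27
U(16) + 27 → 43
Each symbol's bit-cost is frequency × depth; summing gives 83 bits (equivalently 13 + 27 + 43).

83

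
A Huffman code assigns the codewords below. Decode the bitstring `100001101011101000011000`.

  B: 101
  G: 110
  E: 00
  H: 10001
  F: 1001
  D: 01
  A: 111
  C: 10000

CGBGCGE

Read left to right; each codeword is recognised as soon as it completes (prefix code):
  10000→C | 110→G | 101→B | 110→G | 10000→C | 110→G | 00→E
Decoded message: CGBGCGE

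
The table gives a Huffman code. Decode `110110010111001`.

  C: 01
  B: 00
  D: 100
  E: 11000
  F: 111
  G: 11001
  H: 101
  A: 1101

Read left to right; each codeword is recognised as soon as it completes (prefix code):
  1101→A | 100→D | 101→H | 11001→G
Decoded message: ADHG

ADHG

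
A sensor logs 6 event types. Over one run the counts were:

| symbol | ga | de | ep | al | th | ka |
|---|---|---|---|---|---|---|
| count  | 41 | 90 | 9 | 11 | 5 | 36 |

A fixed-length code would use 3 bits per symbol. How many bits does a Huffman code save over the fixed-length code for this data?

Fixed-length: 3 bits × 192 symbols = 576 bits.
Huffman merges:
combine th(5), ep(9) → 14
combine al(11), 14 → 25
combine 25, ka(36) → 61
combine ga(41), 61 → 102
combine de(90), 102 → 192
Huffman total = 14 + 25 + 61 + 102 + 192 = 394 bits.
Saving = 576 − 394 = 182 bits.

182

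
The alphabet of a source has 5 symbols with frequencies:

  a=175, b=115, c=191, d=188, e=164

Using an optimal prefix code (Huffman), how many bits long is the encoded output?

1945

Greedily combine the two least-frequent nodes:
combine b(115), e(164) → 279
combine a(175), d(188) → 363
combine c(191), 279 → 470
combine 363, 470 → 833
Total encoded bits = sum of merged weights = 279 + 363 + 470 + 833 = 1945.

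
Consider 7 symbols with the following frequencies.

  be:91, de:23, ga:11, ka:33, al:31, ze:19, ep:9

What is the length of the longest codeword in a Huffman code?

Merge the two lowest-weight nodes at each step:
merge ep(9) and ga(11): 20
merge ze(19) and 20: 39
merge de(23) and al(31): 54
merge ka(33) and 39: 72
merge 54 and 72: 126
merge be(91) and 126: 217
The rarest symbols sit at the bottom; the longest codeword is 5 bits.

5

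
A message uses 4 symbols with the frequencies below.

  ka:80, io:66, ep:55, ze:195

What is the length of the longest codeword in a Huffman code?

3

Merge the two lowest-weight nodes at each step:
merge ep(55) and io(66): 121
merge ka(80) and 121: 201
merge ze(195) and 201: 396
The rarest symbols sit at the bottom; the longest codeword is 3 bits.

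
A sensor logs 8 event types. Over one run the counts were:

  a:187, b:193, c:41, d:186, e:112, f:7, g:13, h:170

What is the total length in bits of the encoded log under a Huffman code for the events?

Merge the two smallest weights repeatedly:
combine f(7), g(13) → 20
combine 20, c(41) → 61
combine 61, e(112) → 173
combine h(170), 173 → 343
combine d(186), a(187) → 373
combine b(193), 343 → 536
combine 373, 536 → 909
Each symbol's bit-cost is frequency × depth; summing gives 2415 bits (equivalently 20 + 61 + 173 + 343 + 373 + 536 + 909).

2415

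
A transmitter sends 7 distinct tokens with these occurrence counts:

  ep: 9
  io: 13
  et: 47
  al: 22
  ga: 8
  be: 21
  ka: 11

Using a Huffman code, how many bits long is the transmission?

Merge the two smallest weights repeatedly:
ga(8) + ep(9) → 17
ka(11) + io(13) → 24
17 + be(21) → 38
al(22) + 24 → 46
38 + 46 → 84
et(47) + 84 → 131
The encoded length is the sum of every internal node's weight: 17 + 24 + 38 + 46 + 84 + 131 = 340 bits.

340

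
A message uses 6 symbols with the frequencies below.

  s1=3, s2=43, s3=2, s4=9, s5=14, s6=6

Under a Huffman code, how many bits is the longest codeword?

Merge the two lowest-weight nodes at each step:
combine s3(2), s1(3) → 5
combine 5, s6(6) → 11
combine s4(9), 11 → 20
combine s5(14), 20 → 34
combine 34, s2(43) → 77
The first pair merged (s3, s1) ends up deepest, at depth 5.

5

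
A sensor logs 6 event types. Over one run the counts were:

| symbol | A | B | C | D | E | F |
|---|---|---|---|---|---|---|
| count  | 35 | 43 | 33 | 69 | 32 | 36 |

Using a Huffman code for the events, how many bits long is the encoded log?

Build the Huffman tree bottom-up:
combine E(32), C(33) → 65
combine A(35), F(36) → 71
combine B(43), 65 → 108
combine D(69), 71 → 140
combine 108, 140 → 248
The encoded length is the sum of every internal node's weight: 65 + 71 + 108 + 140 + 248 = 632 bits.

632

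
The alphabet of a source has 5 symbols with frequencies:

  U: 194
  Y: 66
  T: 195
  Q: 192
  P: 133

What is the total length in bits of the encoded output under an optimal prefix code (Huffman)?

1759

Merge the two smallest weights repeatedly:
Y(66) + P(133) → 199
Q(192) + U(194) → 386
T(195) + 199 → 394
386 + 394 → 780
The encoded length is the sum of every internal node's weight: 199 + 386 + 394 + 780 = 1759 bits.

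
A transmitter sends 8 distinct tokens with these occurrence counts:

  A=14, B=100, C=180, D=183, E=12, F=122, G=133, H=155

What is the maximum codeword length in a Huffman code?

Merge the two lowest-weight nodes at each step:
merge E(12) and A(14): 26
merge 26 and B(100): 126
merge F(122) and 126: 248
merge G(133) and H(155): 288
merge C(180) and D(183): 363
merge 248 and 288: 536
merge 363 and 536: 899
The first pair merged (E, A) ends up deepest, at depth 5.

5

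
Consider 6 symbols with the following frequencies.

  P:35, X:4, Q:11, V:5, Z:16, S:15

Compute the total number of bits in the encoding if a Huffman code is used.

197

Merge the two smallest weights repeatedly:
X(4) + V(5) → 9
9 + Q(11) → 20
S(15) + Z(16) → 31
20 + 31 → 51
P(35) + 51 → 86
Each symbol's bit-cost is frequency × depth; summing gives 197 bits (equivalently 9 + 20 + 31 + 51 + 86).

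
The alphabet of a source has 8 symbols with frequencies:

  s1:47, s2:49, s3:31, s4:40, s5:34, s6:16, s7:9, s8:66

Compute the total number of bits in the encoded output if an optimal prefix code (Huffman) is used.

835

Merge the two smallest weights repeatedly:
s7(9) + s6(16) → 25
25 + s3(31) → 56
s5(34) + s4(40) → 74
s1(47) + s2(49) → 96
56 + s8(66) → 122
74 + 96 → 170
122 + 170 → 292
Total encoded bits = sum of merged weights = 25 + 56 + 74 + 96 + 122 + 170 + 292 = 835.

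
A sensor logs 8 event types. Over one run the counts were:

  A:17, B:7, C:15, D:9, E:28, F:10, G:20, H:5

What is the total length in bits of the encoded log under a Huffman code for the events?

316

Build the Huffman tree bottom-up:
merge H(5) and B(7): 12
merge D(9) and F(10): 19
merge 12 and C(15): 27
merge A(17) and 19: 36
merge G(20) and 27: 47
merge E(28) and 36: 64
merge 47 and 64: 111
Total encoded bits = sum of merged weights = 12 + 19 + 27 + 36 + 47 + 64 + 111 = 316.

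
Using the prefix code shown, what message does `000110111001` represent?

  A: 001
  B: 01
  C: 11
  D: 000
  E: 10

Read left to right; each codeword is recognised as soon as it completes (prefix code):
  000→D | 11→C | 01→B | 11→C | 001→A
Decoded message: DCBCA

DCBCA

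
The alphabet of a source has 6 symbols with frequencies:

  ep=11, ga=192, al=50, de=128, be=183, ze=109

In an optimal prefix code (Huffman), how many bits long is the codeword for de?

Build the tree from the bottom:
combine ep(11), al(50) → 61
combine 61, ze(109) → 170
combine de(128), 170 → 298
combine be(183), ga(192) → 375
combine 298, 375 → 673
de sits 2 levels below the root, so its codeword is 2 bits.

2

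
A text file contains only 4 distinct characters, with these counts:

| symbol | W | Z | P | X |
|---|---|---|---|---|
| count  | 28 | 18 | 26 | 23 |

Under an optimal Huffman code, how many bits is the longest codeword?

Merge the two lowest-weight nodes at each step:
combine Z(18), X(23) → 41
combine P(26), W(28) → 54
combine 41, 54 → 95
Maximum depth reached is 2.

2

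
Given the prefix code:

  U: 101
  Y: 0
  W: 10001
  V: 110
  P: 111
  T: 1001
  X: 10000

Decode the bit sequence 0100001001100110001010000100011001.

YXTTWYXWT

Read left to right; each codeword is recognised as soon as it completes (prefix code):
  0→Y | 10000→X | 1001→T | 1001→T | 10001→W | 0→Y | 10000→X | 10001→W | 1001→T
Decoded message: YXTTWYXWT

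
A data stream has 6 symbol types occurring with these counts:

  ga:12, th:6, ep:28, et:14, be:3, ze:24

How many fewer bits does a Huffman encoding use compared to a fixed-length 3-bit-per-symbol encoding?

57

Fixed-length: 3 bits × 87 symbols = 261 bits.
Huffman merges:
be(3) + th(6) → 9
9 + ga(12) → 21
et(14) + 21 → 35
ze(24) + ep(28) → 52
35 + 52 → 87
Huffman total = 9 + 21 + 35 + 52 + 87 = 204 bits.
Saving = 261 − 204 = 57 bits.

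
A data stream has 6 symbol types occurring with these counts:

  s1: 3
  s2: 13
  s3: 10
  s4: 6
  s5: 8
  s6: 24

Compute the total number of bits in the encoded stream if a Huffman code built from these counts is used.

153

Build the Huffman tree bottom-up:
s1(3) + s4(6) → 9
s5(8) + 9 → 17
s3(10) + s2(13) → 23
17 + 23 → 40
s6(24) + 40 → 64
Total encoded bits = sum of merged weights = 9 + 17 + 23 + 40 + 64 = 153.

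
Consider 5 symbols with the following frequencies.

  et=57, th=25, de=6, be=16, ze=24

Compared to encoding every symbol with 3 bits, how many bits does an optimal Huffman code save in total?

117

Fixed-length: 3 bits × 128 symbols = 384 bits.
Huffman merges:
merge de(6) and be(16): 22
merge 22 and ze(24): 46
merge th(25) and 46: 71
merge et(57) and 71: 128
Huffman total = 22 + 46 + 71 + 128 = 267 bits.
Saving = 384 − 267 = 117 bits.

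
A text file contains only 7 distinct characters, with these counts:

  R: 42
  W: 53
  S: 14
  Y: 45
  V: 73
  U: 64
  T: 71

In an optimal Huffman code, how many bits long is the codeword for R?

4

Repeatedly merge the two smallest:
combine S(14), R(42) → 56
combine Y(45), W(53) → 98
combine 56, U(64) → 120
combine T(71), V(73) → 144
combine 98, 120 → 218
combine 144, 218 → 362
R sits 4 levels below the root, so its codeword is 4 bits.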